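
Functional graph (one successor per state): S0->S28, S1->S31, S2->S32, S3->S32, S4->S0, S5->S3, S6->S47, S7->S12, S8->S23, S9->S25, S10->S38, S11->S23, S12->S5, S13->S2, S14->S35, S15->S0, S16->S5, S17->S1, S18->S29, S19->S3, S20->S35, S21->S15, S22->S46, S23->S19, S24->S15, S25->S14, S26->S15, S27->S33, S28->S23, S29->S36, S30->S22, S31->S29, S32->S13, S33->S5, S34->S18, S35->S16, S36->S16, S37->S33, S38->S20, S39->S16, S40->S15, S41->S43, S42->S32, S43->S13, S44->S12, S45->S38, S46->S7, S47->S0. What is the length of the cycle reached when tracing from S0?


Trace from S0 until a state repeats:
  S0 -> S28 -> S23 -> S19 -> S3 -> S32 -> S13 -> S2 -> S32
S32 first seen at step 5, revisited at step 8.
Cycle length = 8 - 5 = 3

3


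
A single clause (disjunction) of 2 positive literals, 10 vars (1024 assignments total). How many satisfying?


Step 1: Total=2^10=1024
Step 2: Unsat when all 2 false: 2^8=256
Step 3: Sat=1024-256=768

768


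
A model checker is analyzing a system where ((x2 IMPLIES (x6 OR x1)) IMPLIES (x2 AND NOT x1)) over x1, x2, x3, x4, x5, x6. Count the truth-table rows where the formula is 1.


Formula: ((x2 IMPLIES (x6 OR x1)) IMPLIES (x2 AND NOT x1)) over 6 vars (64 rows)
Evaluate each row (x1, x2, x3, x4, x5, x6 as bits, MSB first):
  row 0 [000000]: ((0 IMPLIES (0 OR 0)) IMPLIES (0 AND NOT 0)) -> 0
  row 1 [000001]: ((0 IMPLIES (1 OR 0)) IMPLIES (0 AND NOT 0)) -> 0
  row 2 [000010]: ((0 IMPLIES (0 OR 0)) IMPLIES (0 AND NOT 0)) -> 0
  row 3 [000011]: ((0 IMPLIES (1 OR 0)) IMPLIES (0 AND NOT 0)) -> 0
  row 4 [000100]: ((0 IMPLIES (0 OR 0)) IMPLIES (0 AND NOT 0)) -> 0
  (every remaining row is evaluated the same way; all 64 results are listed next)
Full result column, 8 rows per line (x1,x2,x3 fixed per line; x4,x5,x6 runs 000..111 left to right):
  rows 0-7 [x1,x2,x3=000]: 00000000  (ones: 0)
  rows 8-15 [x1,x2,x3=001]: 00000000  (ones: 0)
  rows 16-23 [x1,x2,x3=010]: 11111111  (ones: 8)
  rows 24-31 [x1,x2,x3=011]: 11111111  (ones: 8)
  rows 32-39 [x1,x2,x3=100]: 00000000  (ones: 0)
  rows 40-47 [x1,x2,x3=101]: 00000000  (ones: 0)
  rows 48-55 [x1,x2,x3=110]: 00000000  (ones: 0)
  rows 56-63 [x1,x2,x3=111]: 00000000  (ones: 0)
Count of 1-rows = 0+0+8+8+0+0+0+0 = 16

16


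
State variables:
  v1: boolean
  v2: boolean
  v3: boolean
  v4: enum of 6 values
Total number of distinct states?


State space = product of domain sizes of all variables.
Domain sizes:
  v1 (boolean): 2
  v2 (boolean): 2
  v3 (boolean): 2
  v4 (enum of 6 values): 6
Product = 2 * 2 * 2 * 6 = 48

48


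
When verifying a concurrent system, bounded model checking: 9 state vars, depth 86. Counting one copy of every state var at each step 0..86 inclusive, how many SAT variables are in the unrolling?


BMC unrolls to depth k, creating one copy of each state var for steps 0..k.
Step count = 86 + 1 = 87 (steps 0 through 86)
Vars per step = 9
Total = 9 * 87 = 783

783


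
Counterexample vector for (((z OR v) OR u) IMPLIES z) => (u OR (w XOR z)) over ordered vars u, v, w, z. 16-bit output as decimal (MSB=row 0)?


F1 = (((z OR v) OR u) IMPLIES z)
F2 = (u OR (w XOR z))
Counterexample to F1=>F2 is where F1=1 and F2=0.
Evaluate each row (bits = u,v,w,z, MSB first):
  row 0 [0000]: F1=1 F2=0 -> F1&~F2 -> 1
  row 1 [0001]: F1=1 F2=1 -> F1&~F2 -> 0
  row 2 [0010]: F1=1 F2=1 -> F1&~F2 -> 0
  row 3 [0011]: F1=1 F2=0 -> F1&~F2 -> 1
  row 4 [0100]: F1=0 F2=0 -> F1&~F2 -> 0
  row 5 [0101]: F1=1 F2=1 -> F1&~F2 -> 0
  row 6 [0110]: F1=0 F2=1 -> F1&~F2 -> 0
  row 7 [0111]: F1=1 F2=0 -> F1&~F2 -> 1
  row 8 [1000]: F1=0 F2=1 -> F1&~F2 -> 0
  row 9 [1001]: F1=1 F2=1 -> F1&~F2 -> 0
  row 10 [1010]: F1=0 F2=1 -> F1&~F2 -> 0
  row 11 [1011]: F1=1 F2=1 -> F1&~F2 -> 0
  row 12 [1100]: F1=0 F2=1 -> F1&~F2 -> 0
  row 13 [1101]: F1=1 F2=1 -> F1&~F2 -> 0
  row 14 [1110]: F1=0 F2=1 -> F1&~F2 -> 0
  row 15 [1111]: F1=1 F2=1 -> F1&~F2 -> 0
Full result column, 4 rows per line (u,v fixed per line; w,z runs 00..11 left to right):
  rows 0-3 [u,v=00]: 1001  = hex 9
  rows 4-7 [u,v=01]: 0001  = hex 1
  rows 8-11 [u,v=10]: 0000  = hex 0
  rows 12-15 [u,v=11]: 0000  = hex 0
Counterexample vector (row 0 .. row 15) = 1001000100000000
Output column grouped in 4s = 1001 0001 0000 0000 = 0x9100
Convert to decimal digit by digit (value = value*16 + digit):
  9 -> 9
  9*16 + 1 = 145
  145*16 + 0 = 2320
  2320*16 + 0 = 37120
Decimal = 37120

37120


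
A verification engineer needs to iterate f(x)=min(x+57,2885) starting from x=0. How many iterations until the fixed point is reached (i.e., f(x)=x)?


Step 1: x=0, cap=2885, increment=57
Step 2: x grows by 57 each step until capped at 2885; fixed point is x=2885
Step 3: iterations = ceil(2885/57) = 51

51


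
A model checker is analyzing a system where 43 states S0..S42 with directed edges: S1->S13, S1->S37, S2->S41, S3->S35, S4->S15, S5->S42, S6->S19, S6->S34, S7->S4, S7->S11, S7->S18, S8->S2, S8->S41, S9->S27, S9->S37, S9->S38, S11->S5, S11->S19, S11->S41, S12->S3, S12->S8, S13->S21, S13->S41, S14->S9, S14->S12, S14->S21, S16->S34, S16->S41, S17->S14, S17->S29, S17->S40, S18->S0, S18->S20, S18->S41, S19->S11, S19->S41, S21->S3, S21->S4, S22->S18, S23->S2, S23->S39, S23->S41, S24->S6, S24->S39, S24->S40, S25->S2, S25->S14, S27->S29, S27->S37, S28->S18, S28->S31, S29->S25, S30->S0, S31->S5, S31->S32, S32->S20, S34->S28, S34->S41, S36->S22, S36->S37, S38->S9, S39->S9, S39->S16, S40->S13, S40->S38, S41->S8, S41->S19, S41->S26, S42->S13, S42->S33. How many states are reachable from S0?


BFS from S0:
  layer 0: {S0}
Reachable set: {S0}
Count = 1

1


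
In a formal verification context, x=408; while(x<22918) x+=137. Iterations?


Step 1: x goes from 408 toward 22918 by 137; the body runs while x<22918, so iterations = ceil((bound-start)/step)
Step 2: Distance=22510
Step 3: ceil(22510/137)=165

165


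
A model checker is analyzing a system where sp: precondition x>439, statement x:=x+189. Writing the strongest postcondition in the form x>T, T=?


Formula: sp(P, x:=E) = exists old_x. (x = E[old_x/x]) AND P[old_x/x] (old_x is the value of x before the assignment; eliminate old_x by solving x = E[old_x/x] for old_x)
Step 1: Precondition P: x>439, i.e. old_x > 439
Step 2: Assignment gives x = old_x + 189, so old_x = x - 189
Step 3: Substitute into P: x - 189 > 439
Step 4: Simplify: x > 439+189 = 628

628


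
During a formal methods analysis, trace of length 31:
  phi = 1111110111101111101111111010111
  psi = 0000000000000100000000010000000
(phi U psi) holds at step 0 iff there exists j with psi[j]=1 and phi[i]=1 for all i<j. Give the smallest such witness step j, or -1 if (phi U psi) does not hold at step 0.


(phi U psi) at 0: need smallest j with psi[j]=1 and phi[i]=1 for all i in [0,j).
Scan from step 0:
  step 0: phi=1, psi=0 -> continue
  step 1: phi=1, psi=0 -> continue
  step 2: phi=1, psi=0 -> continue
  step 3: phi=1, psi=0 -> continue
  step 6: phi=0 -> phi-prefix broken from here
  step 13: psi=1 but phi already failed -> not a witness
  step 23: psi=1 but phi already failed -> not a witness
  end of trace: no witness -> -1
Witness step = -1

-1


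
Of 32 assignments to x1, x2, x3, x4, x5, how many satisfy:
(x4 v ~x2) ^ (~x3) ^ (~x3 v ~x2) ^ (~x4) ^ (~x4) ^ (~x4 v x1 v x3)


CNF with 6 clauses over 5 vars (32 assignments).
An assignment satisfies CNF iff every clause has >=1 true literal.
Check each row (bits = x1,x2,x3,x4,x5; clause T/F shown):
  row 0 [00000]: clauses=TTTTTT -> 1
  row 1 [00001]: clauses=TTTTTT -> 1
  row 2 [00010]: clauses=TTTFFF -> 0
  row 3 [00011]: clauses=TTTFFF -> 0
  row 4 [00100]: clauses=TFTTTT -> 0
  row 5 [00101]: clauses=TFTTTT -> 0
  row 6 [00110]: clauses=TFTFFT -> 0
  row 7 [00111]: clauses=TFTFFT -> 0
  row 8 [01000]: clauses=FTTTTT -> 0
  row 9 [01001]: clauses=FTTTTT -> 0
  row 10 [01010]: clauses=TTTFFF -> 0
  row 11 [01011]: clauses=TTTFFF -> 0
  row 12 [01100]: clauses=FFFTTT -> 0
  row 13 [01101]: clauses=FFFTTT -> 0
  row 14 [01110]: clauses=TFFFFT -> 0
  row 15 [01111]: clauses=TFFFFT -> 0
  row 16 [10000]: clauses=TTTTTT -> 1
  row 17 [10001]: clauses=TTTTTT -> 1
  row 18 [10010]: clauses=TTTFFT -> 0
  row 19 [10011]: clauses=TTTFFT -> 0
  row 20 [10100]: clauses=TFTTTT -> 0
  row 21 [10101]: clauses=TFTTTT -> 0
  row 22 [10110]: clauses=TFTFFT -> 0
  row 23 [10111]: clauses=TFTFFT -> 0
  row 24 [11000]: clauses=FTTTTT -> 0
  row 25 [11001]: clauses=FTTTTT -> 0
  row 26 [11010]: clauses=TTTFFT -> 0
  row 27 [11011]: clauses=TTTFFT -> 0
  row 28 [11100]: clauses=FFFTTT -> 0
  row 29 [11101]: clauses=FFFTTT -> 0
  row 30 [11110]: clauses=TFFFFT -> 0
  row 31 [11111]: clauses=TFFFFT -> 0
Full result column, 8 rows per line (x1,x2 fixed per line; x3,x4,x5 runs 000..111 left to right):
  rows 0-7 [x1,x2=00]: 11000000  (ones: 2)
  rows 8-15 [x1,x2=01]: 00000000  (ones: 0)
  rows 16-23 [x1,x2=10]: 11000000  (ones: 2)
  rows 24-31 [x1,x2=11]: 00000000  (ones: 0)
Satisfying assignments = 2+0+2+0 = 4

4


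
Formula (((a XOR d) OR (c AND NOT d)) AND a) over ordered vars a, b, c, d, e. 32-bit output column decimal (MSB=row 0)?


Formula: (((a XOR d) OR (c AND NOT d)) AND a) over a, b, c, d, e (32 rows)
Evaluate each row (bits = a,b,c,d,e, MSB first):
  row 0 [00000]: (((0 XOR 0) OR (0 AND NOT 0)) AND 0) -> 0
  row 1 [00001]: (((0 XOR 0) OR (0 AND NOT 0)) AND 0) -> 0
  row 2 [00010]: (((0 XOR 1) OR (0 AND NOT 1)) AND 0) -> 0
  row 3 [00011]: (((0 XOR 1) OR (0 AND NOT 1)) AND 0) -> 0
  row 4 [00100]: (((0 XOR 0) OR (1 AND NOT 0)) AND 0) -> 0
  row 5 [00101]: (((0 XOR 0) OR (1 AND NOT 0)) AND 0) -> 0
  row 6 [00110]: (((0 XOR 1) OR (1 AND NOT 1)) AND 0) -> 0
  row 7 [00111]: (((0 XOR 1) OR (1 AND NOT 1)) AND 0) -> 0
  row 8 [01000]: (((0 XOR 0) OR (0 AND NOT 0)) AND 0) -> 0
  row 9 [01001]: (((0 XOR 0) OR (0 AND NOT 0)) AND 0) -> 0
  row 10 [01010]: (((0 XOR 1) OR (0 AND NOT 1)) AND 0) -> 0
  row 11 [01011]: (((0 XOR 1) OR (0 AND NOT 1)) AND 0) -> 0
  row 12 [01100]: (((0 XOR 0) OR (1 AND NOT 0)) AND 0) -> 0
  row 13 [01101]: (((0 XOR 0) OR (1 AND NOT 0)) AND 0) -> 0
  row 14 [01110]: (((0 XOR 1) OR (1 AND NOT 1)) AND 0) -> 0
  row 15 [01111]: (((0 XOR 1) OR (1 AND NOT 1)) AND 0) -> 0
  row 16 [10000]: (((1 XOR 0) OR (0 AND NOT 0)) AND 1) -> 1
  row 17 [10001]: (((1 XOR 0) OR (0 AND NOT 0)) AND 1) -> 1
  row 18 [10010]: (((1 XOR 1) OR (0 AND NOT 1)) AND 1) -> 0
  row 19 [10011]: (((1 XOR 1) OR (0 AND NOT 1)) AND 1) -> 0
  row 20 [10100]: (((1 XOR 0) OR (1 AND NOT 0)) AND 1) -> 1
  row 21 [10101]: (((1 XOR 0) OR (1 AND NOT 0)) AND 1) -> 1
  row 22 [10110]: (((1 XOR 1) OR (1 AND NOT 1)) AND 1) -> 0
  row 23 [10111]: (((1 XOR 1) OR (1 AND NOT 1)) AND 1) -> 0
  row 24 [11000]: (((1 XOR 0) OR (0 AND NOT 0)) AND 1) -> 1
  row 25 [11001]: (((1 XOR 0) OR (0 AND NOT 0)) AND 1) -> 1
  row 26 [11010]: (((1 XOR 1) OR (0 AND NOT 1)) AND 1) -> 0
  row 27 [11011]: (((1 XOR 1) OR (0 AND NOT 1)) AND 1) -> 0
  row 28 [11100]: (((1 XOR 0) OR (1 AND NOT 0)) AND 1) -> 1
  row 29 [11101]: (((1 XOR 0) OR (1 AND NOT 0)) AND 1) -> 1
  row 30 [11110]: (((1 XOR 1) OR (1 AND NOT 1)) AND 1) -> 0
  row 31 [11111]: (((1 XOR 1) OR (1 AND NOT 1)) AND 1) -> 0
Full result column, 4 rows per line (a,b,c fixed per line; d,e runs 00..11 left to right):
  rows 0-3 [a,b,c=000]: 0000  = hex 0
  rows 4-7 [a,b,c=001]: 0000  = hex 0
  rows 8-11 [a,b,c=010]: 0000  = hex 0
  rows 12-15 [a,b,c=011]: 0000  = hex 0
  rows 16-19 [a,b,c=100]: 1100  = hex C
  rows 20-23 [a,b,c=101]: 1100  = hex C
  rows 24-27 [a,b,c=110]: 1100  = hex C
  rows 28-31 [a,b,c=111]: 1100  = hex C
Output column (row 0 .. row 31) = 00000000000000001100110011001100
Output column grouped in 4s = 0000 0000 0000 0000 1100 1100 1100 1100 = 0x0000CCCC
Convert to decimal digit by digit (value = value*16 + digit):
  0 -> 0
  0*16 + 0 = 0
  0*16 + 0 = 0
  0*16 + 0 = 0
  0*16 + 12 (C) = 12
  12*16 + 12 (C) = 204
  204*16 + 12 (C) = 3276
  3276*16 + 12 (C) = 52428
Decimal = 52428

52428


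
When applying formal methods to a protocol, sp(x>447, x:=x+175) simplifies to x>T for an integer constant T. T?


Formula: sp(P, x:=E) = exists old_x. (x = E[old_x/x]) AND P[old_x/x] (old_x is the value of x before the assignment; eliminate old_x by solving x = E[old_x/x] for old_x)
Step 1: Precondition P: x>447, i.e. old_x > 447
Step 2: Assignment gives x = old_x + 175, so old_x = x - 175
Step 3: Substitute into P: x - 175 > 447
Step 4: Simplify: x > 447+175 = 622

622


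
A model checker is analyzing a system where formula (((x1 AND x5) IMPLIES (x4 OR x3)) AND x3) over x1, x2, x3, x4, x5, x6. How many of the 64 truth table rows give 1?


Formula: (((x1 AND x5) IMPLIES (x4 OR x3)) AND x3) over 6 vars (64 rows)
Evaluate each row (x1, x2, x3, x4, x5, x6 as bits, MSB first):
  row 0 [000000]: (((0 AND 0) IMPLIES (0 OR 0)) AND 0) -> 0
  row 1 [000001]: (((0 AND 0) IMPLIES (0 OR 0)) AND 0) -> 0
  row 2 [000010]: (((0 AND 1) IMPLIES (0 OR 0)) AND 0) -> 0
  row 3 [000011]: (((0 AND 1) IMPLIES (0 OR 0)) AND 0) -> 0
  row 4 [000100]: (((0 AND 0) IMPLIES (1 OR 0)) AND 0) -> 0
  (every remaining row is evaluated the same way; all 64 results are listed next)
Full result column, 8 rows per line (x1,x2,x3 fixed per line; x4,x5,x6 runs 000..111 left to right):
  rows 0-7 [x1,x2,x3=000]: 00000000  (ones: 0)
  rows 8-15 [x1,x2,x3=001]: 11111111  (ones: 8)
  rows 16-23 [x1,x2,x3=010]: 00000000  (ones: 0)
  rows 24-31 [x1,x2,x3=011]: 11111111  (ones: 8)
  rows 32-39 [x1,x2,x3=100]: 00000000  (ones: 0)
  rows 40-47 [x1,x2,x3=101]: 11111111  (ones: 8)
  rows 48-55 [x1,x2,x3=110]: 00000000  (ones: 0)
  rows 56-63 [x1,x2,x3=111]: 11111111  (ones: 8)
Count of 1-rows = 0+8+0+8+0+8+0+8 = 32

32


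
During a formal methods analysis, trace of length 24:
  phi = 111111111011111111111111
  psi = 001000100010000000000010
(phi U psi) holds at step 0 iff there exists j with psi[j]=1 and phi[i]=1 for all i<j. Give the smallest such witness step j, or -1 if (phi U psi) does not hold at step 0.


(phi U psi) at 0: need smallest j with psi[j]=1 and phi[i]=1 for all i in [0,j).
Scan from step 0:
  step 0: phi=1, psi=0 -> continue
  step 1: phi=1, psi=0 -> continue
  step 2: psi=1 and phi held for [0,2) -> witness found
Witness step = 2

2


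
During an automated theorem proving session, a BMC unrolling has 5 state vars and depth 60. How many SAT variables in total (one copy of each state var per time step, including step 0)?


BMC unrolls to depth k, creating one copy of each state var for steps 0..k.
Step count = 60 + 1 = 61 (steps 0 through 60)
Vars per step = 5
Total = 5 * 61 = 305

305


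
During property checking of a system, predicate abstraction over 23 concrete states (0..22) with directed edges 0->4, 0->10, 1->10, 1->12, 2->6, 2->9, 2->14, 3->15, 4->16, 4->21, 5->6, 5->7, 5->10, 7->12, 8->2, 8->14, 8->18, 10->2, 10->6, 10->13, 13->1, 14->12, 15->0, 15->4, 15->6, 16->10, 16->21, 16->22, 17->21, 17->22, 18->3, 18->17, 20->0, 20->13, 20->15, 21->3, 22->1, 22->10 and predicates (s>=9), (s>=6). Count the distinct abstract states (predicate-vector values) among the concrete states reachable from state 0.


BFS from 0:
Concrete reachable: {0, 1, 2, 3, 4, 6, 9, 10, 12, 13, 14, 15, 16, 21, 22}
Abstract via predicates (s>=9), (s>=6):
  (0,0) <- {0, 1, 2, 3, 4}
  (0,1) <- {6}
  (1,1) <- {9, 10, 12, 13, 14, 15, 16, 21, 22}
Distinct abstract states = 3

3


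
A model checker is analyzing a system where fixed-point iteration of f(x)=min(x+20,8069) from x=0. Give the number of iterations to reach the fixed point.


Step 1: x=0, cap=8069, increment=20
Step 2: x grows by 20 each step until capped at 8069; fixed point is x=8069
Step 3: iterations = ceil(8069/20) = 404

404


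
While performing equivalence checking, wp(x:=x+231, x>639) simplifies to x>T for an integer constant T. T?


Formula: wp(x:=E, P) = P[E/x] (substitute E for x in postcondition)
Step 1: Postcondition: x>639
Step 2: Substitute x+231 for x: x+231>639
Step 3: Solve for x: x > 639-231 = 408

408


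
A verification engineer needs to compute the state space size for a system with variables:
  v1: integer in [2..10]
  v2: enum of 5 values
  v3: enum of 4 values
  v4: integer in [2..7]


State space = product of domain sizes of all variables.
Domain sizes:
  v1 (integer in [2..10]): 9
  v2 (enum of 5 values): 5
  v3 (enum of 4 values): 4
  v4 (integer in [2..7]): 6
Product = 9 * 5 * 4 * 6 = 1080

1080


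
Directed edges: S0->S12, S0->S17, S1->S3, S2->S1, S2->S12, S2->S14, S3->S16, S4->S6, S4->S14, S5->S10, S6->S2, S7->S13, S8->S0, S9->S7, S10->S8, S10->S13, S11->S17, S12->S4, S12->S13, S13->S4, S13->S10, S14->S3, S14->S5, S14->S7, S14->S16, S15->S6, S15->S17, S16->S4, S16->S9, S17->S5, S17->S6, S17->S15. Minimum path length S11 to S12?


BFS layer-by-layer from S11:
  dist 0: {S11}
  dist 1: {S17}
  dist 2: {S5, S6, S15}
  dist 3: {S2, S10}
  dist 4: {S1, S8, S12, S13, S14}
  -> S12 reached at distance 4
Shortest path length = 4

4


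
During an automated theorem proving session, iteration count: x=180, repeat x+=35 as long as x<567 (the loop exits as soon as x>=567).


Step 1: x goes from 180 toward 567 by 35; the body runs while x<567, so iterations = ceil((bound-start)/step)
Step 2: Distance=387
Step 3: ceil(387/35)=12

12


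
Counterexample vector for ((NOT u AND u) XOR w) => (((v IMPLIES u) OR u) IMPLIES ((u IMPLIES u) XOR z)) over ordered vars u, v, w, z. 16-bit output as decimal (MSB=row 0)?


F1 = ((NOT u AND u) XOR w)
F2 = (((v IMPLIES u) OR u) IMPLIES ((u IMPLIES u) XOR z))
Counterexample to F1=>F2 is where F1=1 and F2=0.
Evaluate each row (bits = u,v,w,z, MSB first):
  row 0 [0000]: F1=0 F2=1 -> F1&~F2 -> 0
  row 1 [0001]: F1=0 F2=0 -> F1&~F2 -> 0
  row 2 [0010]: F1=1 F2=1 -> F1&~F2 -> 0
  row 3 [0011]: F1=1 F2=0 -> F1&~F2 -> 1
  row 4 [0100]: F1=0 F2=1 -> F1&~F2 -> 0
  row 5 [0101]: F1=0 F2=1 -> F1&~F2 -> 0
  row 6 [0110]: F1=1 F2=1 -> F1&~F2 -> 0
  row 7 [0111]: F1=1 F2=1 -> F1&~F2 -> 0
  row 8 [1000]: F1=0 F2=1 -> F1&~F2 -> 0
  row 9 [1001]: F1=0 F2=0 -> F1&~F2 -> 0
  row 10 [1010]: F1=1 F2=1 -> F1&~F2 -> 0
  row 11 [1011]: F1=1 F2=0 -> F1&~F2 -> 1
  row 12 [1100]: F1=0 F2=1 -> F1&~F2 -> 0
  row 13 [1101]: F1=0 F2=0 -> F1&~F2 -> 0
  row 14 [1110]: F1=1 F2=1 -> F1&~F2 -> 0
  row 15 [1111]: F1=1 F2=0 -> F1&~F2 -> 1
Full result column, 4 rows per line (u,v fixed per line; w,z runs 00..11 left to right):
  rows 0-3 [u,v=00]: 0001  = hex 1
  rows 4-7 [u,v=01]: 0000  = hex 0
  rows 8-11 [u,v=10]: 0001  = hex 1
  rows 12-15 [u,v=11]: 0001  = hex 1
Counterexample vector (row 0 .. row 15) = 0001000000010001
Output column grouped in 4s = 0001 0000 0001 0001 = 0x1011
Convert to decimal digit by digit (value = value*16 + digit):
  1 -> 1
  1*16 + 0 = 16
  16*16 + 1 = 257
  257*16 + 1 = 4113
Decimal = 4113

4113


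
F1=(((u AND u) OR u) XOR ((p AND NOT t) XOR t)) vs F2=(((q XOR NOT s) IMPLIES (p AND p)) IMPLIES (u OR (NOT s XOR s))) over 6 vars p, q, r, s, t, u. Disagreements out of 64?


F1 = (((u AND u) OR u) XOR ((p AND NOT t) XOR t))
F2 = (((q XOR NOT s) IMPLIES (p AND p)) IMPLIES (u OR (NOT s XOR s)))
Evaluate both on each of 64 rows (bits = p,q,r,s,t,u):
  row 0 [000000]: F1=0 F2=1 (differ) -> 1
  row 1 [000001]: F1=1 F2=1 -> 0
  row 2 [000010]: F1=1 F2=1 -> 0
  row 3 [000011]: F1=0 F2=1 (differ) -> 1
  row 4 [000100]: F1=0 F2=1 (differ) -> 1
  (every remaining row is evaluated the same way; all 64 results are listed next)
Full result column, 8 rows per line (p,q,r fixed per line; s,t,u runs 000..111 left to right):
  rows 0-7 [p,q,r=000]: 10011001  (ones: 4)
  rows 8-15 [p,q,r=001]: 10011001  (ones: 4)
  rows 16-23 [p,q,r=010]: 10011001  (ones: 4)
  rows 24-31 [p,q,r=011]: 10011001  (ones: 4)
  rows 32-39 [p,q,r=100]: 01010101  (ones: 4)
  rows 40-47 [p,q,r=101]: 01010101  (ones: 4)
  rows 48-55 [p,q,r=110]: 01010101  (ones: 4)
  rows 56-63 [p,q,r=111]: 01010101  (ones: 4)
Disagreements = 4+4+4+4+4+4+4+4 = 32

32


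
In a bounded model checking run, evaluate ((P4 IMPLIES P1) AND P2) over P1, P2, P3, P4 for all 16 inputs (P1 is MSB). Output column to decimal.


Formula: ((P4 IMPLIES P1) AND P2) over P1, P2, P3, P4 (16 rows)
Evaluate each row (bits = P1,P2,P3,P4, MSB first):
  row 0 [0000]: ((0 IMPLIES 0) AND 0) -> 0
  row 1 [0001]: ((1 IMPLIES 0) AND 0) -> 0
  row 2 [0010]: ((0 IMPLIES 0) AND 0) -> 0
  row 3 [0011]: ((1 IMPLIES 0) AND 0) -> 0
  row 4 [0100]: ((0 IMPLIES 0) AND 1) -> 1
  row 5 [0101]: ((1 IMPLIES 0) AND 1) -> 0
  row 6 [0110]: ((0 IMPLIES 0) AND 1) -> 1
  row 7 [0111]: ((1 IMPLIES 0) AND 1) -> 0
  row 8 [1000]: ((0 IMPLIES 1) AND 0) -> 0
  row 9 [1001]: ((1 IMPLIES 1) AND 0) -> 0
  row 10 [1010]: ((0 IMPLIES 1) AND 0) -> 0
  row 11 [1011]: ((1 IMPLIES 1) AND 0) -> 0
  row 12 [1100]: ((0 IMPLIES 1) AND 1) -> 1
  row 13 [1101]: ((1 IMPLIES 1) AND 1) -> 1
  row 14 [1110]: ((0 IMPLIES 1) AND 1) -> 1
  row 15 [1111]: ((1 IMPLIES 1) AND 1) -> 1
Full result column, 4 rows per line (P1,P2 fixed per line; P3,P4 runs 00..11 left to right):
  rows 0-3 [P1,P2=00]: 0000  = hex 0
  rows 4-7 [P1,P2=01]: 1010  = hex A
  rows 8-11 [P1,P2=10]: 0000  = hex 0
  rows 12-15 [P1,P2=11]: 1111  = hex F
Output column (row 0 .. row 15) = 0000101000001111
Output column grouped in 4s = 0000 1010 0000 1111 = 0x0A0F
Convert to decimal digit by digit (value = value*16 + digit):
  0 -> 0
  0*16 + 10 (A) = 10
  10*16 + 0 = 160
  160*16 + 15 (F) = 2575
Decimal = 2575

2575


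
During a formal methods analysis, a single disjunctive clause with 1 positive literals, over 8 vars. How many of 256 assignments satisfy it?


Step 1: Total=2^8=256
Step 2: Unsat when all 1 false: 2^7=128
Step 3: Sat=256-128=128

128


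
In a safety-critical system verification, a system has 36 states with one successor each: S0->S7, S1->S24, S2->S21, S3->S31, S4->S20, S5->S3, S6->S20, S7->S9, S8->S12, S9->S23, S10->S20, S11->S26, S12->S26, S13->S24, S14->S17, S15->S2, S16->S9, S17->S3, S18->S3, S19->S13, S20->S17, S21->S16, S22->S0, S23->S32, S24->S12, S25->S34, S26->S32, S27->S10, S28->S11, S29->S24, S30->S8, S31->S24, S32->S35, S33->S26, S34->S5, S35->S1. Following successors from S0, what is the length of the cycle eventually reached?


Trace from S0 until a state repeats:
  S0 -> S7 -> S9 -> S23 -> S32 -> S35 -> S1 -> S24 -> S12 -> S26 -> S32
S32 first seen at step 4, revisited at step 10.
Cycle length = 10 - 4 = 6

6


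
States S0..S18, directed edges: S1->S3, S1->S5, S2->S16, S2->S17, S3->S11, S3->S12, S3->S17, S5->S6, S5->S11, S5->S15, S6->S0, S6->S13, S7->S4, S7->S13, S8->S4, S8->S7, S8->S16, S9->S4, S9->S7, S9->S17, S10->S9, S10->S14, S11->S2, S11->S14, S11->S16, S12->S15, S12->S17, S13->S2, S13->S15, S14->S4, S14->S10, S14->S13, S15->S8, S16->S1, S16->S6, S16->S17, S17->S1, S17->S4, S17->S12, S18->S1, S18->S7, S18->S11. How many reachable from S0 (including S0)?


BFS from S0:
  layer 0: {S0}
Reachable set: {S0}
Count = 1

1


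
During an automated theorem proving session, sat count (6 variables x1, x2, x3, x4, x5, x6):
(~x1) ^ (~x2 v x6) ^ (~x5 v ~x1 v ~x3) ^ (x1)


CNF with 4 clauses over 6 vars (64 assignments).
An assignment satisfies CNF iff every clause has >=1 true literal.
Check each row (bits = x1,x2,x3,x4,x5,x6; clause T/F shown):
  row 0 [000000]: clauses=TTTF -> 0
  row 1 [000001]: clauses=TTTF -> 0
  row 2 [000010]: clauses=TTTF -> 0
  row 3 [000011]: clauses=TTTF -> 0
  row 4 [000100]: clauses=TTTF -> 0
  (every remaining row is evaluated the same way; all 64 results are listed next)
Full result column, 8 rows per line (x1,x2,x3 fixed per line; x4,x5,x6 runs 000..111 left to right):
  rows 0-7 [x1,x2,x3=000]: 00000000  (ones: 0)
  rows 8-15 [x1,x2,x3=001]: 00000000  (ones: 0)
  rows 16-23 [x1,x2,x3=010]: 00000000  (ones: 0)
  rows 24-31 [x1,x2,x3=011]: 00000000  (ones: 0)
  rows 32-39 [x1,x2,x3=100]: 00000000  (ones: 0)
  rows 40-47 [x1,x2,x3=101]: 00000000  (ones: 0)
  rows 48-55 [x1,x2,x3=110]: 00000000  (ones: 0)
  rows 56-63 [x1,x2,x3=111]: 00000000  (ones: 0)
Satisfying assignments = 0+0+0+0+0+0+0+0 = 0

0


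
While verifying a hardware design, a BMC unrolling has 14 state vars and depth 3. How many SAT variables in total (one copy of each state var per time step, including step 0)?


BMC unrolls to depth k, creating one copy of each state var for steps 0..k.
Step count = 3 + 1 = 4 (steps 0 through 3)
Vars per step = 14
Total = 14 * 4 = 56

56


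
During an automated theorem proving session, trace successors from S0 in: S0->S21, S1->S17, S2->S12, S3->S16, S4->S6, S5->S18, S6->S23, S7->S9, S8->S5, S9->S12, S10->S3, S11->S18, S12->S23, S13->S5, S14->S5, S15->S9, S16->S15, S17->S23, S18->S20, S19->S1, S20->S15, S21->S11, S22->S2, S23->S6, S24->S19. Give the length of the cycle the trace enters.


Trace from S0 until a state repeats:
  S0 -> S21 -> S11 -> S18 -> S20 -> S15 -> S9 -> S12 -> S23 -> S6 -> S23
S23 first seen at step 8, revisited at step 10.
Cycle length = 10 - 8 = 2

2


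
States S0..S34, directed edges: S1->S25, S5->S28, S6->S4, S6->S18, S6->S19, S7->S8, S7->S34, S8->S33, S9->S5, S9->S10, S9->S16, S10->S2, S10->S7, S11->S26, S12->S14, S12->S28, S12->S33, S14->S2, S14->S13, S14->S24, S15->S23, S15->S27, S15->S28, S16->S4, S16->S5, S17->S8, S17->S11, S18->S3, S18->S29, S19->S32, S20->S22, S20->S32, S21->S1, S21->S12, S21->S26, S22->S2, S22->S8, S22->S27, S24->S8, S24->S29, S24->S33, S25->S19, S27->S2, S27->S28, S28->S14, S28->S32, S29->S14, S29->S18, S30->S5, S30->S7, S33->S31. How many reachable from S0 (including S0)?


BFS from S0:
  layer 0: {S0}
Reachable set: {S0}
Count = 1

1


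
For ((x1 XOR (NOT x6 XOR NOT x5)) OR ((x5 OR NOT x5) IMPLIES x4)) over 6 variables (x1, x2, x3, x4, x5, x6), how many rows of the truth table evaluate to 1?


Formula: ((x1 XOR (NOT x6 XOR NOT x5)) OR ((x5 OR NOT x5) IMPLIES x4)) over 6 vars (64 rows)
Evaluate each row (x1, x2, x3, x4, x5, x6 as bits, MSB first):
  row 0 [000000]: ((0 XOR (NOT 0 XOR NOT 0)) OR ((0 OR NOT 0) IMPLIES 0)) -> 0
  row 1 [000001]: ((0 XOR (NOT 1 XOR NOT 0)) OR ((0 OR NOT 0) IMPLIES 0)) -> 1
  row 2 [000010]: ((0 XOR (NOT 0 XOR NOT 1)) OR ((1 OR NOT 1) IMPLIES 0)) -> 1
  row 3 [000011]: ((0 XOR (NOT 1 XOR NOT 1)) OR ((1 OR NOT 1) IMPLIES 0)) -> 0
  row 4 [000100]: ((0 XOR (NOT 0 XOR NOT 0)) OR ((0 OR NOT 0) IMPLIES 1)) -> 1
  (every remaining row is evaluated the same way; all 64 results are listed next)
Full result column, 8 rows per line (x1,x2,x3 fixed per line; x4,x5,x6 runs 000..111 left to right):
  rows 0-7 [x1,x2,x3=000]: 01101111  (ones: 6)
  rows 8-15 [x1,x2,x3=001]: 01101111  (ones: 6)
  rows 16-23 [x1,x2,x3=010]: 01101111  (ones: 6)
  rows 24-31 [x1,x2,x3=011]: 01101111  (ones: 6)
  rows 32-39 [x1,x2,x3=100]: 10011111  (ones: 6)
  rows 40-47 [x1,x2,x3=101]: 10011111  (ones: 6)
  rows 48-55 [x1,x2,x3=110]: 10011111  (ones: 6)
  rows 56-63 [x1,x2,x3=111]: 10011111  (ones: 6)
Count of 1-rows = 6+6+6+6+6+6+6+6 = 48

48


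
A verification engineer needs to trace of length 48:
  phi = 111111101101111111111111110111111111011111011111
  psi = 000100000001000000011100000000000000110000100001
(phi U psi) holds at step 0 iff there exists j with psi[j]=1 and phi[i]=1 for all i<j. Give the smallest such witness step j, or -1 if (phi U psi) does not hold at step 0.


(phi U psi) at 0: need smallest j with psi[j]=1 and phi[i]=1 for all i in [0,j).
Scan from step 0:
  step 0: phi=1, psi=0 -> continue
  step 1: phi=1, psi=0 -> continue
  step 2: phi=1, psi=0 -> continue
  step 3: psi=1 and phi held for [0,3) -> witness found
Witness step = 3

3


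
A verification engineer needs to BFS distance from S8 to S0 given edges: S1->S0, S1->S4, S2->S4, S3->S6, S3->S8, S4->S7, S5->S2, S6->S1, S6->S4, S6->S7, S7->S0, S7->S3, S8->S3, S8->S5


BFS layer-by-layer from S8:
  dist 0: {S8}
  dist 1: {S3, S5}
  dist 2: {S2, S6}
  dist 3: {S1, S4, S7}
  dist 4: {S0}
  -> S0 reached at distance 4
Shortest path length = 4

4


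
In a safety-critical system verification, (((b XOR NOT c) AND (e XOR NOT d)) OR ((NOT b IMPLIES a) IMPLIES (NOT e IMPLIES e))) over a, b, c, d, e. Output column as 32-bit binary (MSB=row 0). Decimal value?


Formula: (((b XOR NOT c) AND (e XOR NOT d)) OR ((NOT b IMPLIES a) IMPLIES (NOT e IMPLIES e))) over a, b, c, d, e (32 rows)
Evaluate each row (bits = a,b,c,d,e, MSB first):
  row 0 [00000]: (((0 XOR NOT 0) AND (0 XOR NOT 0)) OR ((NOT 0 IMPLIES 0) IMPLIES (NOT 0 IMPLIES 0))) -> 1
  row 1 [00001]: (((0 XOR NOT 0) AND (1 XOR NOT 0)) OR ((NOT 0 IMPLIES 0) IMPLIES (NOT 1 IMPLIES 1))) -> 1
  row 2 [00010]: (((0 XOR NOT 0) AND (0 XOR NOT 1)) OR ((NOT 0 IMPLIES 0) IMPLIES (NOT 0 IMPLIES 0))) -> 1
  row 3 [00011]: (((0 XOR NOT 0) AND (1 XOR NOT 1)) OR ((NOT 0 IMPLIES 0) IMPLIES (NOT 1 IMPLIES 1))) -> 1
  row 4 [00100]: (((0 XOR NOT 1) AND (0 XOR NOT 0)) OR ((NOT 0 IMPLIES 0) IMPLIES (NOT 0 IMPLIES 0))) -> 1
  row 5 [00101]: (((0 XOR NOT 1) AND (1 XOR NOT 0)) OR ((NOT 0 IMPLIES 0) IMPLIES (NOT 1 IMPLIES 1))) -> 1
  row 6 [00110]: (((0 XOR NOT 1) AND (0 XOR NOT 1)) OR ((NOT 0 IMPLIES 0) IMPLIES (NOT 0 IMPLIES 0))) -> 1
  row 7 [00111]: (((0 XOR NOT 1) AND (1 XOR NOT 1)) OR ((NOT 0 IMPLIES 0) IMPLIES (NOT 1 IMPLIES 1))) -> 1
  row 8 [01000]: (((1 XOR NOT 0) AND (0 XOR NOT 0)) OR ((NOT 1 IMPLIES 0) IMPLIES (NOT 0 IMPLIES 0))) -> 0
  row 9 [01001]: (((1 XOR NOT 0) AND (1 XOR NOT 0)) OR ((NOT 1 IMPLIES 0) IMPLIES (NOT 1 IMPLIES 1))) -> 1
  row 10 [01010]: (((1 XOR NOT 0) AND (0 XOR NOT 1)) OR ((NOT 1 IMPLIES 0) IMPLIES (NOT 0 IMPLIES 0))) -> 0
  row 11 [01011]: (((1 XOR NOT 0) AND (1 XOR NOT 1)) OR ((NOT 1 IMPLIES 0) IMPLIES (NOT 1 IMPLIES 1))) -> 1
  row 12 [01100]: (((1 XOR NOT 1) AND (0 XOR NOT 0)) OR ((NOT 1 IMPLIES 0) IMPLIES (NOT 0 IMPLIES 0))) -> 1
  row 13 [01101]: (((1 XOR NOT 1) AND (1 XOR NOT 0)) OR ((NOT 1 IMPLIES 0) IMPLIES (NOT 1 IMPLIES 1))) -> 1
  row 14 [01110]: (((1 XOR NOT 1) AND (0 XOR NOT 1)) OR ((NOT 1 IMPLIES 0) IMPLIES (NOT 0 IMPLIES 0))) -> 0
  row 15 [01111]: (((1 XOR NOT 1) AND (1 XOR NOT 1)) OR ((NOT 1 IMPLIES 0) IMPLIES (NOT 1 IMPLIES 1))) -> 1
  row 16 [10000]: (((0 XOR NOT 0) AND (0 XOR NOT 0)) OR ((NOT 0 IMPLIES 1) IMPLIES (NOT 0 IMPLIES 0))) -> 1
  row 17 [10001]: (((0 XOR NOT 0) AND (1 XOR NOT 0)) OR ((NOT 0 IMPLIES 1) IMPLIES (NOT 1 IMPLIES 1))) -> 1
  row 18 [10010]: (((0 XOR NOT 0) AND (0 XOR NOT 1)) OR ((NOT 0 IMPLIES 1) IMPLIES (NOT 0 IMPLIES 0))) -> 0
  row 19 [10011]: (((0 XOR NOT 0) AND (1 XOR NOT 1)) OR ((NOT 0 IMPLIES 1) IMPLIES (NOT 1 IMPLIES 1))) -> 1
  row 20 [10100]: (((0 XOR NOT 1) AND (0 XOR NOT 0)) OR ((NOT 0 IMPLIES 1) IMPLIES (NOT 0 IMPLIES 0))) -> 0
  row 21 [10101]: (((0 XOR NOT 1) AND (1 XOR NOT 0)) OR ((NOT 0 IMPLIES 1) IMPLIES (NOT 1 IMPLIES 1))) -> 1
  row 22 [10110]: (((0 XOR NOT 1) AND (0 XOR NOT 1)) OR ((NOT 0 IMPLIES 1) IMPLIES (NOT 0 IMPLIES 0))) -> 0
  row 23 [10111]: (((0 XOR NOT 1) AND (1 XOR NOT 1)) OR ((NOT 0 IMPLIES 1) IMPLIES (NOT 1 IMPLIES 1))) -> 1
  row 24 [11000]: (((1 XOR NOT 0) AND (0 XOR NOT 0)) OR ((NOT 1 IMPLIES 1) IMPLIES (NOT 0 IMPLIES 0))) -> 0
  row 25 [11001]: (((1 XOR NOT 0) AND (1 XOR NOT 0)) OR ((NOT 1 IMPLIES 1) IMPLIES (NOT 1 IMPLIES 1))) -> 1
  row 26 [11010]: (((1 XOR NOT 0) AND (0 XOR NOT 1)) OR ((NOT 1 IMPLIES 1) IMPLIES (NOT 0 IMPLIES 0))) -> 0
  row 27 [11011]: (((1 XOR NOT 0) AND (1 XOR NOT 1)) OR ((NOT 1 IMPLIES 1) IMPLIES (NOT 1 IMPLIES 1))) -> 1
  row 28 [11100]: (((1 XOR NOT 1) AND (0 XOR NOT 0)) OR ((NOT 1 IMPLIES 1) IMPLIES (NOT 0 IMPLIES 0))) -> 1
  row 29 [11101]: (((1 XOR NOT 1) AND (1 XOR NOT 0)) OR ((NOT 1 IMPLIES 1) IMPLIES (NOT 1 IMPLIES 1))) -> 1
  row 30 [11110]: (((1 XOR NOT 1) AND (0 XOR NOT 1)) OR ((NOT 1 IMPLIES 1) IMPLIES (NOT 0 IMPLIES 0))) -> 0
  row 31 [11111]: (((1 XOR NOT 1) AND (1 XOR NOT 1)) OR ((NOT 1 IMPLIES 1) IMPLIES (NOT 1 IMPLIES 1))) -> 1
Full result column, 4 rows per line (a,b,c fixed per line; d,e runs 00..11 left to right):
  rows 0-3 [a,b,c=000]: 1111  = hex F
  rows 4-7 [a,b,c=001]: 1111  = hex F
  rows 8-11 [a,b,c=010]: 0101  = hex 5
  rows 12-15 [a,b,c=011]: 1101  = hex D
  rows 16-19 [a,b,c=100]: 1101  = hex D
  rows 20-23 [a,b,c=101]: 0101  = hex 5
  rows 24-27 [a,b,c=110]: 0101  = hex 5
  rows 28-31 [a,b,c=111]: 1101  = hex D
Output column (row 0 .. row 31) = 11111111010111011101010101011101
Output column grouped in 4s = 1111 1111 0101 1101 1101 0101 0101 1101 = 0xFF5DD55D
Convert to decimal digit by digit (value = value*16 + digit):
  F -> 15
  15*16 + 15 (F) = 255
  255*16 + 5 = 4085
  4085*16 + 13 (D) = 65373
  65373*16 + 13 (D) = 1045981
  1045981*16 + 5 = 16735701
  16735701*16 + 5 = 267771221
  267771221*16 + 13 (D) = 4284339549
Decimal = 4284339549

4284339549


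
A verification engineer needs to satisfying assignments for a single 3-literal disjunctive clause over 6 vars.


Step 1: Total=2^6=64
Step 2: Unsat when all 3 false: 2^3=8
Step 3: Sat=64-8=56

56


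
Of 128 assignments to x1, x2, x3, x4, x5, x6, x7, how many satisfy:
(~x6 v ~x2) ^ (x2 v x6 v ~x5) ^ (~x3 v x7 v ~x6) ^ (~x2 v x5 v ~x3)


CNF with 4 clauses over 7 vars (128 assignments).
An assignment satisfies CNF iff every clause has >=1 true literal.
Check each row (bits = x1,x2,x3,x4,x5,x6,x7; clause T/F shown):
  row 0 [0000000]: clauses=TTTT -> 1
  row 1 [0000001]: clauses=TTTT -> 1
  row 2 [0000010]: clauses=TTTT -> 1
  row 3 [0000011]: clauses=TTTT -> 1
  row 4 [0000100]: clauses=TFTT -> 0
  (every remaining row is evaluated the same way; all 128 results are listed next)
Full result column, 8 rows per line (x1,x2,x3,x4 fixed per line; x5,x6,x7 runs 000..111 left to right):
  rows 0-7 [x1,x2,x3,x4=0000]: 11110011  (ones: 6)
  rows 8-15 [x1,x2,x3,x4=0001]: 11110011  (ones: 6)
  rows 16-23 [x1,x2,x3,x4=0010]: 11010001  (ones: 4)
  rows 24-31 [x1,x2,x3,x4=0011]: 11010001  (ones: 4)
  rows 32-39 [x1,x2,x3,x4=0100]: 11001100  (ones: 4)
  rows 40-47 [x1,x2,x3,x4=0101]: 11001100  (ones: 4)
  rows 48-55 [x1,x2,x3,x4=0110]: 00001100  (ones: 2)
  rows 56-63 [x1,x2,x3,x4=0111]: 00001100  (ones: 2)
  rows 64-71 [x1,x2,x3,x4=1000]: 11110011  (ones: 6)
  rows 72-79 [x1,x2,x3,x4=1001]: 11110011  (ones: 6)
  rows 80-87 [x1,x2,x3,x4=1010]: 11010001  (ones: 4)
  rows 88-95 [x1,x2,x3,x4=1011]: 11010001  (ones: 4)
  rows 96-103 [x1,x2,x3,x4=1100]: 11001100  (ones: 4)
  rows 104-111 [x1,x2,x3,x4=1101]: 11001100  (ones: 4)
  rows 112-119 [x1,x2,x3,x4=1110]: 00001100  (ones: 2)
  rows 120-127 [x1,x2,x3,x4=1111]: 00001100  (ones: 2)
Satisfying assignments = 6+6+4+4+4+4+2+2+6+6+4+4+4+4+2+2 = 64

64


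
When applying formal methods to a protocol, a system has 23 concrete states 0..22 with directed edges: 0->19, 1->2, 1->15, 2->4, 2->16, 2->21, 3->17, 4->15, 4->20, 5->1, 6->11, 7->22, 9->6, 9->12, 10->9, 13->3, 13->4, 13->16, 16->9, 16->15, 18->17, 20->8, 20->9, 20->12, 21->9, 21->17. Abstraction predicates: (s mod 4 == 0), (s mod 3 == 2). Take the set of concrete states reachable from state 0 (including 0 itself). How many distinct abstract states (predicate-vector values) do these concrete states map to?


BFS from 0:
Concrete reachable: {0, 19}
Abstract via predicates (s mod 4 == 0), (s mod 3 == 2):
  (0,0) <- {19}
  (1,0) <- {0}
Distinct abstract states = 2

2


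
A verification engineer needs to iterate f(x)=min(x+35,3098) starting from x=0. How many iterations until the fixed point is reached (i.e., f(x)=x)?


Step 1: x=0, cap=3098, increment=35
Step 2: x grows by 35 each step until capped at 3098; fixed point is x=3098
Step 3: iterations = ceil(3098/35) = 89

89


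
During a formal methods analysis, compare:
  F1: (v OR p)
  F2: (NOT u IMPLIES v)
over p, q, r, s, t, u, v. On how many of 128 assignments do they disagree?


F1 = (v OR p)
F2 = (NOT u IMPLIES v)
Evaluate both on each of 128 rows (bits = p,q,r,s,t,u,v):
  row 0 [0000000]: F1=0 F2=0 -> 0
  row 1 [0000001]: F1=1 F2=1 -> 0
  row 2 [0000010]: F1=0 F2=1 (differ) -> 1
  row 3 [0000011]: F1=1 F2=1 -> 0
  row 4 [0000100]: F1=0 F2=0 -> 0
  (every remaining row is evaluated the same way; all 128 results are listed next)
Full result column, 8 rows per line (p,q,r,s fixed per line; t,u,v runs 000..111 left to right):
  rows 0-7 [p,q,r,s=0000]: 00100010  (ones: 2)
  rows 8-15 [p,q,r,s=0001]: 00100010  (ones: 2)
  rows 16-23 [p,q,r,s=0010]: 00100010  (ones: 2)
  rows 24-31 [p,q,r,s=0011]: 00100010  (ones: 2)
  rows 32-39 [p,q,r,s=0100]: 00100010  (ones: 2)
  rows 40-47 [p,q,r,s=0101]: 00100010  (ones: 2)
  rows 48-55 [p,q,r,s=0110]: 00100010  (ones: 2)
  rows 56-63 [p,q,r,s=0111]: 00100010  (ones: 2)
  rows 64-71 [p,q,r,s=1000]: 10001000  (ones: 2)
  rows 72-79 [p,q,r,s=1001]: 10001000  (ones: 2)
  rows 80-87 [p,q,r,s=1010]: 10001000  (ones: 2)
  rows 88-95 [p,q,r,s=1011]: 10001000  (ones: 2)
  rows 96-103 [p,q,r,s=1100]: 10001000  (ones: 2)
  rows 104-111 [p,q,r,s=1101]: 10001000  (ones: 2)
  rows 112-119 [p,q,r,s=1110]: 10001000  (ones: 2)
  rows 120-127 [p,q,r,s=1111]: 10001000  (ones: 2)
Disagreements = 2+2+2+2+2+2+2+2+2+2+2+2+2+2+2+2 = 32

32


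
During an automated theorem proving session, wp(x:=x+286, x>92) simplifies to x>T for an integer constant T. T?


Formula: wp(x:=E, P) = P[E/x] (substitute E for x in postcondition)
Step 1: Postcondition: x>92
Step 2: Substitute x+286 for x: x+286>92
Step 3: Solve for x: x > 92-286 = -194

-194


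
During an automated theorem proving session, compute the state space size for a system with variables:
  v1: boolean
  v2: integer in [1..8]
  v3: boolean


State space = product of domain sizes of all variables.
Domain sizes:
  v1 (boolean): 2
  v2 (integer in [1..8]): 8
  v3 (boolean): 2
Product = 2 * 8 * 2 = 32

32


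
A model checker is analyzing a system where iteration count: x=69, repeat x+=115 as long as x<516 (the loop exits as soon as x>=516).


Step 1: x goes from 69 toward 516 by 115; the body runs while x<516, so iterations = ceil((bound-start)/step)
Step 2: Distance=447
Step 3: ceil(447/115)=4

4


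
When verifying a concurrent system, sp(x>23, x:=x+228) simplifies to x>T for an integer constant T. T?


Formula: sp(P, x:=E) = exists old_x. (x = E[old_x/x]) AND P[old_x/x] (old_x is the value of x before the assignment; eliminate old_x by solving x = E[old_x/x] for old_x)
Step 1: Precondition P: x>23, i.e. old_x > 23
Step 2: Assignment gives x = old_x + 228, so old_x = x - 228
Step 3: Substitute into P: x - 228 > 23
Step 4: Simplify: x > 23+228 = 251

251


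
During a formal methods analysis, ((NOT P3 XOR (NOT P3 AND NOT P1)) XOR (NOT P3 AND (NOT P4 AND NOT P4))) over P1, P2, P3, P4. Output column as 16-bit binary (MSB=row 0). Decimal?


Formula: ((NOT P3 XOR (NOT P3 AND NOT P1)) XOR (NOT P3 AND (NOT P4 AND NOT P4))) over P1, P2, P3, P4 (16 rows)
Evaluate each row (bits = P1,P2,P3,P4, MSB first):
  row 0 [0000]: ((NOT 0 XOR (NOT 0 AND NOT 0)) XOR (NOT 0 AND (NOT 0 AND NOT 0))) -> 1
  row 1 [0001]: ((NOT 0 XOR (NOT 0 AND NOT 0)) XOR (NOT 0 AND (NOT 1 AND NOT 1))) -> 0
  row 2 [0010]: ((NOT 1 XOR (NOT 1 AND NOT 0)) XOR (NOT 1 AND (NOT 0 AND NOT 0))) -> 0
  row 3 [0011]: ((NOT 1 XOR (NOT 1 AND NOT 0)) XOR (NOT 1 AND (NOT 1 AND NOT 1))) -> 0
  row 4 [0100]: ((NOT 0 XOR (NOT 0 AND NOT 0)) XOR (NOT 0 AND (NOT 0 AND NOT 0))) -> 1
  row 5 [0101]: ((NOT 0 XOR (NOT 0 AND NOT 0)) XOR (NOT 0 AND (NOT 1 AND NOT 1))) -> 0
  row 6 [0110]: ((NOT 1 XOR (NOT 1 AND NOT 0)) XOR (NOT 1 AND (NOT 0 AND NOT 0))) -> 0
  row 7 [0111]: ((NOT 1 XOR (NOT 1 AND NOT 0)) XOR (NOT 1 AND (NOT 1 AND NOT 1))) -> 0
  row 8 [1000]: ((NOT 0 XOR (NOT 0 AND NOT 1)) XOR (NOT 0 AND (NOT 0 AND NOT 0))) -> 0
  row 9 [1001]: ((NOT 0 XOR (NOT 0 AND NOT 1)) XOR (NOT 0 AND (NOT 1 AND NOT 1))) -> 1
  row 10 [1010]: ((NOT 1 XOR (NOT 1 AND NOT 1)) XOR (NOT 1 AND (NOT 0 AND NOT 0))) -> 0
  row 11 [1011]: ((NOT 1 XOR (NOT 1 AND NOT 1)) XOR (NOT 1 AND (NOT 1 AND NOT 1))) -> 0
  row 12 [1100]: ((NOT 0 XOR (NOT 0 AND NOT 1)) XOR (NOT 0 AND (NOT 0 AND NOT 0))) -> 0
  row 13 [1101]: ((NOT 0 XOR (NOT 0 AND NOT 1)) XOR (NOT 0 AND (NOT 1 AND NOT 1))) -> 1
  row 14 [1110]: ((NOT 1 XOR (NOT 1 AND NOT 1)) XOR (NOT 1 AND (NOT 0 AND NOT 0))) -> 0
  row 15 [1111]: ((NOT 1 XOR (NOT 1 AND NOT 1)) XOR (NOT 1 AND (NOT 1 AND NOT 1))) -> 0
Full result column, 4 rows per line (P1,P2 fixed per line; P3,P4 runs 00..11 left to right):
  rows 0-3 [P1,P2=00]: 1000  = hex 8
  rows 4-7 [P1,P2=01]: 1000  = hex 8
  rows 8-11 [P1,P2=10]: 0100  = hex 4
  rows 12-15 [P1,P2=11]: 0100  = hex 4
Output column (row 0 .. row 15) = 1000100001000100
Output column grouped in 4s = 1000 1000 0100 0100 = 0x8844
Convert to decimal digit by digit (value = value*16 + digit):
  8 -> 8
  8*16 + 8 = 136
  136*16 + 4 = 2180
  2180*16 + 4 = 34884
Decimal = 34884

34884


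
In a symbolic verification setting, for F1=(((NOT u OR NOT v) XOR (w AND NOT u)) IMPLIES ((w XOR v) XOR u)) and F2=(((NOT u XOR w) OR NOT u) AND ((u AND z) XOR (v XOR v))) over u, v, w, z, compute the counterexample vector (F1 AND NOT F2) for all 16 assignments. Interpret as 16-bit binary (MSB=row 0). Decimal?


F1 = (((NOT u OR NOT v) XOR (w AND NOT u)) IMPLIES ((w XOR v) XOR u))
F2 = (((NOT u XOR w) OR NOT u) AND ((u AND z) XOR (v XOR v)))
Counterexample to F1=>F2 is where F1=1 and F2=0.
Evaluate each row (bits = u,v,w,z, MSB first):
  row 0 [0000]: F1=0 F2=0 -> F1&~F2 -> 0
  row 1 [0001]: F1=0 F2=0 -> F1&~F2 -> 0
  row 2 [0010]: F1=1 F2=0 -> F1&~F2 -> 1
  row 3 [0011]: F1=1 F2=0 -> F1&~F2 -> 1
  row 4 [0100]: F1=1 F2=0 -> F1&~F2 -> 1
  row 5 [0101]: F1=1 F2=0 -> F1&~F2 -> 1
  row 6 [0110]: F1=1 F2=0 -> F1&~F2 -> 1
  row 7 [0111]: F1=1 F2=0 -> F1&~F2 -> 1
  row 8 [1000]: F1=1 F2=0 -> F1&~F2 -> 1
  row 9 [1001]: F1=1 F2=0 -> F1&~F2 -> 1
  row 10 [1010]: F1=0 F2=0 -> F1&~F2 -> 0
  row 11 [1011]: F1=0 F2=1 -> F1&~F2 -> 0
  row 12 [1100]: F1=1 F2=0 -> F1&~F2 -> 1
  row 13 [1101]: F1=1 F2=0 -> F1&~F2 -> 1
  row 14 [1110]: F1=1 F2=0 -> F1&~F2 -> 1
  row 15 [1111]: F1=1 F2=1 -> F1&~F2 -> 0
Full result column, 4 rows per line (u,v fixed per line; w,z runs 00..11 left to right):
  rows 0-3 [u,v=00]: 0011  = hex 3
  rows 4-7 [u,v=01]: 1111  = hex F
  rows 8-11 [u,v=10]: 1100  = hex C
  rows 12-15 [u,v=11]: 1110  = hex E
Counterexample vector (row 0 .. row 15) = 0011111111001110
Output column grouped in 4s = 0011 1111 1100 1110 = 0x3FCE
Convert to decimal digit by digit (value = value*16 + digit):
  3 -> 3
  3*16 + 15 (F) = 63
  63*16 + 12 (C) = 1020
  1020*16 + 14 (E) = 16334
Decimal = 16334

16334
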